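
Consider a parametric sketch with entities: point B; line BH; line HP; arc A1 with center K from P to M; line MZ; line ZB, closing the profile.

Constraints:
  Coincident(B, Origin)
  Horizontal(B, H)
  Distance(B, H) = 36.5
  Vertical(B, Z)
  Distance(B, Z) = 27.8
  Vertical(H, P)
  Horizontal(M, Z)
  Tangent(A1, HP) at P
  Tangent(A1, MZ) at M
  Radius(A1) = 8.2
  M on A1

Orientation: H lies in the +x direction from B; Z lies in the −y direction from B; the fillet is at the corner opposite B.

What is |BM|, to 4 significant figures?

39.67

The virtual corner opposite B is at (36.50, -27.80). A1 meets HP tangentially, so KP is at right angles to HP and the tangent condition forces KM to be normal to MZ, with radius 8.2, so the center K sits 8.2 in from both sides at K = (28.30, -19.60). That places the tangent points at P = (36.50, -19.60) on HP and M = (28.30, -27.80) on MZ. Then |BM| = |M − B| = 39.67.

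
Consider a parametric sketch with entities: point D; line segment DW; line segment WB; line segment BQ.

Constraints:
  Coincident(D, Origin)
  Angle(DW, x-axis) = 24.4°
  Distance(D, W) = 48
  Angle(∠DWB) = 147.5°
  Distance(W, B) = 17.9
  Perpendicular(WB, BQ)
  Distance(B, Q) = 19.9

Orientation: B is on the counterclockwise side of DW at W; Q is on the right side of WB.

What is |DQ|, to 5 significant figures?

74.136

∠DWB = 147.5°, so WB runs at 24.4° + (180° − 147.5°) = 56.900° from the x-axis; with |WB| = 17.9, B = W + 17.9·(cos 56.900°, sin 56.900°) = (53.488, 34.824). WB ⟂ BQ; with |BQ| = 19.9 on the right of WB, Q = B + 19.9·(0.83772, -0.54610) = (70.159, 23.957). Then |DQ| = |Q − D| = 74.136.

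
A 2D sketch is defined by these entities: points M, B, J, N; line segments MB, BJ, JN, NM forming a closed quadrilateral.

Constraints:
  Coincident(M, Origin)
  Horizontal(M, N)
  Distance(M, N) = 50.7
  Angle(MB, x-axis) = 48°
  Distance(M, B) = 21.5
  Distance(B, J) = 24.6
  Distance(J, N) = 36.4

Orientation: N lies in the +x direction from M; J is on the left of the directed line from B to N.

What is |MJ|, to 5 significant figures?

45.996

M is at the origin; MN is horizontal with |MN| = 50.7 and N in +x, so N = (50.7, 0). MB runs at 48.0° with |MB| = 21.5, so B = (14.386, 15.978). J is determined by |BJ| = 24.6 and |JN| = 36.4 together: it lies at the intersection of circle(B, 24.6) and circle(N, 36.4). With |BN| = 39.673, the foot of the radical line on BN is 10.765 from B and the perpendicular offset is √(24.6² − 10.765²) = 22.120. Taking the left-of-BN solution: J = (33.148, 31.889).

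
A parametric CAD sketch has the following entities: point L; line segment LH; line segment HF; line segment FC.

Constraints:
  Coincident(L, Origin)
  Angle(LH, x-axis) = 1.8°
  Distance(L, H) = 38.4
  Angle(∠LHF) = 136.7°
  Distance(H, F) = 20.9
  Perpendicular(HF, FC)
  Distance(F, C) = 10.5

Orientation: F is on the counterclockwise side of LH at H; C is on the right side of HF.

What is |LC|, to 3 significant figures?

61.2

∠LHF = 136.7°, so HF runs at 1.8° + (180° − 136.7°) = 45.1° from the x-axis; with |HF| = 20.9, F = H + 20.9·(cos 45.1°, sin 45.1°) = (53.1, 16.0). HF is perpendicular to FC; with |FC| = 10.5 on the right of HF, C = F + 10.5·(0.708, -0.706) = (60.6, 8.60). Then |LC| = |C − L| = 61.2.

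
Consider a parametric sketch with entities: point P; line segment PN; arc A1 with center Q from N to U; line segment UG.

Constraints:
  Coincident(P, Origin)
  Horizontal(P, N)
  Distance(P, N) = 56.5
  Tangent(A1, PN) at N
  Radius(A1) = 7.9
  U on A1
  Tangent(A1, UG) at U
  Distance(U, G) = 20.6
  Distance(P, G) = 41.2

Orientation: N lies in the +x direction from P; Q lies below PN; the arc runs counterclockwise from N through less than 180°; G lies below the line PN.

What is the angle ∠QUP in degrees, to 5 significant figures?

141.78°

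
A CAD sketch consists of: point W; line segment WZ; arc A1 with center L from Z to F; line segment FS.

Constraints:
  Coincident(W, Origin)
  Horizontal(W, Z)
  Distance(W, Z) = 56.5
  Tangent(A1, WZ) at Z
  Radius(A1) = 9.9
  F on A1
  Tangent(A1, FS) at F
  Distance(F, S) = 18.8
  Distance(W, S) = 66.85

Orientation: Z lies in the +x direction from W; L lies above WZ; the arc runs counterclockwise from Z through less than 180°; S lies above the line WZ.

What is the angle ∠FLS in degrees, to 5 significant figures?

62.229°

W is at the origin; W and Z share the same y with |WZ| = 56.5 and Z on the +x side, so Z = (56.500, 0.0000). A1 meets WZ tangentially, so LZ is at right angles to WZ, so L = Z + (0, 9.9) = (56.500, 9.9000). Since LF ⟂ FS (tangency), |LS| = √(9.9² + 18.8²) = 21.247 regardless of where F sits on A1. So S lies on both circle(W, 66.85) and circle(L, 21.247); the above-WZ intersection is S = (59.244, 30.969). F is the foot of the tangent from S: F = (65.782, 13.343).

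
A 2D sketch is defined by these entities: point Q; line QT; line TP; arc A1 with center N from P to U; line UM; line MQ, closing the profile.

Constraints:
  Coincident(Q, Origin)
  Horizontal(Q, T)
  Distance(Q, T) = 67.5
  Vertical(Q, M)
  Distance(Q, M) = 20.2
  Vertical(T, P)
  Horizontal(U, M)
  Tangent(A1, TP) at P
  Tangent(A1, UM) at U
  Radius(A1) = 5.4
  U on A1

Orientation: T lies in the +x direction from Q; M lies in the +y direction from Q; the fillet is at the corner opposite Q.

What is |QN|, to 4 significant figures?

63.84

QM is vertical with |QM| = 20.2 and M on the +y side, so M = (0.000, 20.20). The virtual corner opposite Q is at (67.50, 20.20). A1 meets TP tangentially, so NP is at right angles to TP and the tangent condition forces NU to be normal to UM, with radius 5.4, so the center N sits 5.4 in from both sides at N = (62.10, 14.80). Then |QN| = |N − Q| = 63.84.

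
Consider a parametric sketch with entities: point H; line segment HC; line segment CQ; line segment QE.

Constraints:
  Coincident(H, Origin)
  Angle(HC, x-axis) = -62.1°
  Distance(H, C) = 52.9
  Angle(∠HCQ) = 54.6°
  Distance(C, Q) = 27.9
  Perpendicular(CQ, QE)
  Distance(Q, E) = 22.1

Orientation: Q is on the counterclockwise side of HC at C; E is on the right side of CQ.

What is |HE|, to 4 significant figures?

65.28

H is at the origin; HC runs at -62.1° with length 52.9, so C = 52.9·(cos -62.1°, sin -62.1°) = (24.75, -46.75). ∠HCQ = 54.6°, so CQ runs at -62.1° + (180° − 54.6°) = 63.30° from the x-axis; with |CQ| = 27.9, Q = C + 27.9·(cos 63.30°, sin 63.30°) = (37.29, -21.83). CQ is perpendicular to QE; with |QE| = 22.1 on the right of CQ, E = Q + 22.1·(0.8934, -0.4493) = (57.03, -31.76). Then |HE| = |E − H| = 65.28.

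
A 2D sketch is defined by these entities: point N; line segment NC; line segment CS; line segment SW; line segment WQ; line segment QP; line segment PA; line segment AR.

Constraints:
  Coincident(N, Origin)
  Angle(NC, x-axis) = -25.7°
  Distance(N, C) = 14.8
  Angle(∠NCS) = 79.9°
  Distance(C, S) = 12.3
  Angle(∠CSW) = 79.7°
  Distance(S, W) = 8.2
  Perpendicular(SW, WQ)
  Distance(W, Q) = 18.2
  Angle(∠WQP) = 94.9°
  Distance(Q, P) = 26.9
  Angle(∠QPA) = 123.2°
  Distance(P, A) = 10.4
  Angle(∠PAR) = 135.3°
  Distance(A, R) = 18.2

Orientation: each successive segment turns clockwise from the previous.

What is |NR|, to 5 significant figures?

41.017

N is at the origin; NC runs at -25.7° with length 14.8, so C = (13.336, -6.4182). ∠NCS = 79.9° gives CS at -125.80° from the x-axis; with |CS| = 12.3, S = (6.1410, -16.394). ∠CSW = 79.7° gives SW at 133.90° from the x-axis; with |SW| = 8.2, W = (0.45507, -10.486). SW ⟂ WQ, so WQ runs at 43.900°; with |WQ| = 18.2, Q = (13.569, 2.1342). ∠WQP = 94.9° gives QP at -41.200° from the x-axis; with |QP| = 26.9, P = (33.809, -15.585). ∠QPA = 123.2° gives PA at -98.000° from the x-axis; with |PA| = 10.4, A = (32.362, -25.883). ∠PAR = 135.3° gives AR at -142.70° from the x-axis; with |AR| = 18.2, R = (17.884, -36.912). Then |NR| = |R − N| = 41.017.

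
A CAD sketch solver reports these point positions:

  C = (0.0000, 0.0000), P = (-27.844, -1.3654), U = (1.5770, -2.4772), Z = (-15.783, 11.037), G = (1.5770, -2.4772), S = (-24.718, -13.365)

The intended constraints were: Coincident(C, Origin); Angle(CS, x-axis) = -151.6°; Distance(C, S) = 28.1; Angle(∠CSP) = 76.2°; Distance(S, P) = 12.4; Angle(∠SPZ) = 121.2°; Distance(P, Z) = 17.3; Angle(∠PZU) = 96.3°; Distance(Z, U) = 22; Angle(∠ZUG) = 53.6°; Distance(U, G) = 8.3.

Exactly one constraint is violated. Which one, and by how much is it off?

Distance(U, G) = 8.3 — off by 8.30.

C = (0.00, 0.00) ✓; CS at -151.6° ✓; |CS| = 28.10 ✓; ∠CSP = 76.20° ✓; |SP| = 12.40 ✓; ∠SPZ = 121.2° ✓; |PZ| = 17.30 ✓; ∠PZU = 96.30° ✓; |ZU| = 22.00 ✓; ∠ZUG = 53.60° ✓; |UG| = 0.000 ✗.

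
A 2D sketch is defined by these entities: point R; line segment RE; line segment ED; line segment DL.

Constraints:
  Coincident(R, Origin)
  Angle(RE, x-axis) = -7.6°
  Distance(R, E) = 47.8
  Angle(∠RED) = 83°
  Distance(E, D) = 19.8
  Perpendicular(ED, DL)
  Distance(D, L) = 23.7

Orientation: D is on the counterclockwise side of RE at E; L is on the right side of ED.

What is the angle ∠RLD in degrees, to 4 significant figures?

11.11°

R is at the origin; RE runs at -7.6° with length 47.8, so E = 47.8·(cos -7.6°, sin -7.6°) = (47.38, -6.322). ∠RED = 83.0°, so ED runs at -7.6° + (180° − 83.0°) = 89.40° from the x-axis; with |ED| = 19.8, D = E + 19.8·(cos 89.40°, sin 89.40°) = (47.59, 13.48). ED ⟂ DL; with |DL| = 23.7 on the right of ED, L = D + 23.7·(0.9999, -0.01047) = (71.29, 13.23). Then cos ∠RLD = LR·LD / (|LR||LD|), giving 11.11°.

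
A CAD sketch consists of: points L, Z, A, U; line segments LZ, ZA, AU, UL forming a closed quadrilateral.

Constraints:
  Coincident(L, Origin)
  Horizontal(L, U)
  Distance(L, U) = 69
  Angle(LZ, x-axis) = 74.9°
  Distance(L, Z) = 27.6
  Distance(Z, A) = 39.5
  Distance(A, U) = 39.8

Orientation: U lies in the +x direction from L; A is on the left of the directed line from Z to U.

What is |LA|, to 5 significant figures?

56.596

L is at the origin; LU is horizontal with |LU| = 69.0 and U in +x, so U = (69.0, 0). LZ runs at 74.9° with |LZ| = 27.6, so Z = (7.1899, 26.647). A is determined by |ZA| = 39.5 and |AU| = 39.8 together: it lies at the intersection of circle(Z, 39.5) and circle(U, 39.8). With |ZU| = 67.309, the foot of the radical line on ZU is 33.478 from Z and the perpendicular offset is √(39.5² − 33.478²) = 20.964. Taking the left-of-ZU solution: A = (46.232, 32.644).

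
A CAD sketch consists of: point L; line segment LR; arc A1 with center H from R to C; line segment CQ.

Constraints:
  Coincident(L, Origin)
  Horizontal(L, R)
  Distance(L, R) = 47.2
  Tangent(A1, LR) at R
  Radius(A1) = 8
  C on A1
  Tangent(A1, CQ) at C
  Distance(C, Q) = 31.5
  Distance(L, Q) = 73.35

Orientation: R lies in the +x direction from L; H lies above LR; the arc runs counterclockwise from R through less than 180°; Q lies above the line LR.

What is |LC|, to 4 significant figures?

55.15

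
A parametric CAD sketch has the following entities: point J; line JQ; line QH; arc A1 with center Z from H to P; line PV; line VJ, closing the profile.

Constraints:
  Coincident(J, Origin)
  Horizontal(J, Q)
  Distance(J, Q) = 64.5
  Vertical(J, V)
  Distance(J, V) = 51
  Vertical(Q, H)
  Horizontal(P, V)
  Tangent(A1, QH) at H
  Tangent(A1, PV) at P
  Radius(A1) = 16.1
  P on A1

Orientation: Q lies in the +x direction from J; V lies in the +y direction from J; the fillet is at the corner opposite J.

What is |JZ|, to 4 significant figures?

59.67

J and V share the same x with |JV| = 51.0 and V on the +y side, so V = (0.000, 51.00). The virtual corner opposite J is at (64.50, 51.00). Tangency of A1 to QH means the radius ZH is perpendicular to QH and tangency of A1 to PV means the radius ZP is perpendicular to PV, with radius 16.1, so the center Z sits 16.1 in from both sides at Z = (48.40, 34.90). Then |JZ| = |Z − J| = 59.67.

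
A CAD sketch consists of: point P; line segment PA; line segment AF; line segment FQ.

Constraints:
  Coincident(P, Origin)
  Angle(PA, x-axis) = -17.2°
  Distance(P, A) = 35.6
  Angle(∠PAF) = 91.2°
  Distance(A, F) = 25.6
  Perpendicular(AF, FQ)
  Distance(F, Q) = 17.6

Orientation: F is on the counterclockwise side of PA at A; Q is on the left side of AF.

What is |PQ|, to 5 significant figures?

31.903

∠PAF = 91.2°, so AF runs at -17.2° + (180° − 91.2°) = 71.600° from the x-axis; with |AF| = 25.6, F = A + 25.6·(cos 71.600°, sin 71.600°) = (42.089, 13.764). The perpendicularity gives FQ at right angles to AF; with |FQ| = 17.6 on the left of AF, Q = F + 17.6·(-0.94888, 0.31565) = (25.388, 19.319). Then |PQ| = |Q − P| = 31.903.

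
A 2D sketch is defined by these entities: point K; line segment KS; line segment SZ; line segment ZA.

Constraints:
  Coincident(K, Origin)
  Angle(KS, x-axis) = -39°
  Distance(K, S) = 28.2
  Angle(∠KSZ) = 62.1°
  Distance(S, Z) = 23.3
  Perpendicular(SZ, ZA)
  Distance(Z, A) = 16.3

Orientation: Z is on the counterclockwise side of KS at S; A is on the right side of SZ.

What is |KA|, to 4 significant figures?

42.44

K is at the origin; KS runs at -39.0° with length 28.2, so S = 28.2·(cos -39.0°, sin -39.0°) = (21.92, -17.75). ∠KSZ = 62.1°, so SZ runs at -39.0° + (180° − 62.1°) = 78.90° from the x-axis; with |SZ| = 23.3, Z = S + 23.3·(cos 78.90°, sin 78.90°) = (26.40, 5.117). SZ is perpendicular to ZA; with |ZA| = 16.3 on the right of SZ, A = Z + 16.3·(0.9813, -0.1925) = (42.40, 1.979). Then |KA| = |A − K| = 42.44.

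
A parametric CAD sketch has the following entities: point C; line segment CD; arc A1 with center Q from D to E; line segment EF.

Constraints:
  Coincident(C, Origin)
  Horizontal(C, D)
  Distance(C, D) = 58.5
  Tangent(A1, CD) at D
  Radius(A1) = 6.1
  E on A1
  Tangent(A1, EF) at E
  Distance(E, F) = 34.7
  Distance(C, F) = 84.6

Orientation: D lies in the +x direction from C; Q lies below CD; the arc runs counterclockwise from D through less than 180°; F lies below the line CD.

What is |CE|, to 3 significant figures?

54.8

C is at the origin; CD is horizontal with |CD| = 58.5 and D on the +x side, so D = (58.5, 0.00). A1 meets CD tangentially, so QD is at right angles to CD, so Q = D + (0, -6.1) = (58.5, -6.10). Since QE ⟂ EF (tangency), |QF| = √(6.1² + 34.7²) = 35.2 regardless of where E sits on A1. So F lies on both circle(C, 84.6) and circle(Q, 35.2); the below-CD intersection is F = (76.3, -36.5). E is the foot of the tangent from F: E = (53.9, -10.1).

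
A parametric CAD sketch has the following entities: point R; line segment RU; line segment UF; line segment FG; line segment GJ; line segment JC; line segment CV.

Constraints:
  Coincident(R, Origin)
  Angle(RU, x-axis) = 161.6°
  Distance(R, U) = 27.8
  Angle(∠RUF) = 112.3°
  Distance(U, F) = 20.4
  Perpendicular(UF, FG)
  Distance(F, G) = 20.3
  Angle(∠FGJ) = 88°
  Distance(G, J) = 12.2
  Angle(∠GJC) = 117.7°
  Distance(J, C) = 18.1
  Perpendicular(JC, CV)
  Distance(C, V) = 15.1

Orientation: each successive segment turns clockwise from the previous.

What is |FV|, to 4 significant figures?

7.093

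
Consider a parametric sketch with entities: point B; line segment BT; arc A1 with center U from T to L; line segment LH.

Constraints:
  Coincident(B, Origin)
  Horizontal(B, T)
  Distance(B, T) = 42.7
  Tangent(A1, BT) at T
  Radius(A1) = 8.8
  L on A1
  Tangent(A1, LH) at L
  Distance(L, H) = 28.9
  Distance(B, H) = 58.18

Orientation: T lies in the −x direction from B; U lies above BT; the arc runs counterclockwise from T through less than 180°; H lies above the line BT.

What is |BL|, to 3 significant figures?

36.2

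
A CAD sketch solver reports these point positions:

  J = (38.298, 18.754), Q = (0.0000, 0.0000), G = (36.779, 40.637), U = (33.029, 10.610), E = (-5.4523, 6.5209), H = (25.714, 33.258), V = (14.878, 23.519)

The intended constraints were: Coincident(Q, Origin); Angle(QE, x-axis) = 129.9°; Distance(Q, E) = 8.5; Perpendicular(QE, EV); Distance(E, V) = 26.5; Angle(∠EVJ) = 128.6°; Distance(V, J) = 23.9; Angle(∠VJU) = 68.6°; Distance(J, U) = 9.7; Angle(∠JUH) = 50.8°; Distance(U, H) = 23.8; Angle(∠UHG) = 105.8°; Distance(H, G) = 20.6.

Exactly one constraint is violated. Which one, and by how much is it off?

Distance(H, G) = 20.6 — off by 7.30.

Q = (0.00, 0.00) ✓; QE at 129.9° ✓; |QE| = 8.500 ✓; ∠(QE, EV) = 90.00° ✓; |EV| = 26.50 ✓; ∠EVJ = 128.6° ✓; |VJ| = 23.90 ✓; ∠VJU = 68.60° ✓; |JU| = 9.700 ✓; ∠JUH = 50.80° ✓; |UH| = 23.80 ✓; ∠UHG = 105.8° ✓; |HG| = 13.30 ✗.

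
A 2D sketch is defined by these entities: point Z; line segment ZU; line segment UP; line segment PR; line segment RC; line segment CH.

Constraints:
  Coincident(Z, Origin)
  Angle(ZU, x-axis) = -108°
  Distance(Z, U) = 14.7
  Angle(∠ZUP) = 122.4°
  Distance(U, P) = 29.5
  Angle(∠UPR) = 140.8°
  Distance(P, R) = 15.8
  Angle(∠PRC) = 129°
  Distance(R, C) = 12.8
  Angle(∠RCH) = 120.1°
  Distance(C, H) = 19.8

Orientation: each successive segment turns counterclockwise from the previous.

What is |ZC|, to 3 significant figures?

50.6

Z is at the origin; ZU runs at -108.0° with length 14.7, so U = (-4.54, -14.0). ∠ZUP = 122.4° gives UP at -50.4° from the x-axis; with |UP| = 29.5, P = (14.3, -36.7). ∠UPR = 140.8° gives PR at -11.2° from the x-axis; with |PR| = 15.8, R = (29.8, -39.8). ∠PRC = 129.0° gives RC at 39.8° from the x-axis; with |RC| = 12.8, C = (39.6, -31.6). Then |ZC| = |C − Z| = 50.6.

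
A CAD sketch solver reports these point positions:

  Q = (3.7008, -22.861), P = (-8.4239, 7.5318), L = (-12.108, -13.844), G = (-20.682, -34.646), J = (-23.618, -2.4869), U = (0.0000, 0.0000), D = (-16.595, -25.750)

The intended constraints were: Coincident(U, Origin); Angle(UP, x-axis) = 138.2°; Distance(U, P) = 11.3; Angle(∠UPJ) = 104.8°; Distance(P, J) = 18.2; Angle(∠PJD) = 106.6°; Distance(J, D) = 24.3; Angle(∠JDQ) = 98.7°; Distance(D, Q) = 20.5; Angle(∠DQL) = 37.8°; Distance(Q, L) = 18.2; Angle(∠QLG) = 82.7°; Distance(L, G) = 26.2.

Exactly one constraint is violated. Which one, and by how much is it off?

Distance(L, G) = 26.2 — off by 3.70.

U = (0.00, 0.00) ✓; UP at 138.2° ✓; |UP| = 11.30 ✓; ∠UPJ = 104.8° ✓; |PJ| = 18.20 ✓; ∠PJD = 106.6° ✓; |JD| = 24.30 ✓; ∠JDQ = 98.70° ✓; |DQ| = 20.50 ✓; ∠DQL = 37.80° ✓; |QL| = 18.20 ✓; ∠QLG = 82.70° ✓; |LG| = 22.50 ✗.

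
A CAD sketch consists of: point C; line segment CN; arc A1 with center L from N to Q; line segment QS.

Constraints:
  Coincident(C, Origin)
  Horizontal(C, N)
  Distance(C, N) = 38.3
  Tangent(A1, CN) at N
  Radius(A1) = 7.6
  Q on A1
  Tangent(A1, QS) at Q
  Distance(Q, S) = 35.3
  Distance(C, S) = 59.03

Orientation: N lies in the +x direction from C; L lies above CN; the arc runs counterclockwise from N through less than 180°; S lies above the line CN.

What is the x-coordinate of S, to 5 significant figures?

39.705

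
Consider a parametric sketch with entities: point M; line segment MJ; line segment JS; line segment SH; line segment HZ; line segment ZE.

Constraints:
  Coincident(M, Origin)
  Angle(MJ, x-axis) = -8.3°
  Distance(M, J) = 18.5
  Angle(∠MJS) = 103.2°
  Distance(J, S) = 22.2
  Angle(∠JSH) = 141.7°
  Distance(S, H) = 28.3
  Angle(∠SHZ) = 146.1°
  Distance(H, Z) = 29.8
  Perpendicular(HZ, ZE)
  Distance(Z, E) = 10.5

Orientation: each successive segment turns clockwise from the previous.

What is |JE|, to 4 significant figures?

65.63

∠SHZ = 146.1° gives HZ at -157.3° from the x-axis; with |HZ| = 29.8, Z = (-22.87, -59.92). The perpendicularity gives ZE at right angles to HZ, so ZE runs at 112.7°; with |ZE| = 10.5, E = (-26.92, -50.23). Then |JE| = |E − J| = 65.63.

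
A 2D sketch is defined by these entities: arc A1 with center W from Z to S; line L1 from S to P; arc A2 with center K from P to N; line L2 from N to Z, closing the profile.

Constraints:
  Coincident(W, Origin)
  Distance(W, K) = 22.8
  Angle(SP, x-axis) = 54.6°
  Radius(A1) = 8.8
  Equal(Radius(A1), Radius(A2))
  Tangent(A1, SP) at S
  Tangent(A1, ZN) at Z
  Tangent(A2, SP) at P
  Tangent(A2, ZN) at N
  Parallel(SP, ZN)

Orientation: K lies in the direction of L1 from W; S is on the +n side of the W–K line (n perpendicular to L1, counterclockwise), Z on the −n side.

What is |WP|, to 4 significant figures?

24.44

The slot axis is L1's direction at 54.6°, so u = (cos 54.6°, sin 54.6°) = (0.5793, 0.8151) and n = (−sin 54.6°, cos 54.6°) = (-0.8151, 0.5793). W is at the origin and K lies 22.8 along u from W, so K = 22.8·u = (13.21, 18.58). Tangency of A1 to both parallel lines with radius 8.8 puts S and Z at W ± 8.8·n: S = (-7.173, 5.098), Z = (7.173, -5.098). Equal radii place P and N the same way about K: P = K + 8.8·n = (6.034, 23.68), N = K − 8.8·n = (20.38, 13.49). Then |WP| = |P − W| = 24.44.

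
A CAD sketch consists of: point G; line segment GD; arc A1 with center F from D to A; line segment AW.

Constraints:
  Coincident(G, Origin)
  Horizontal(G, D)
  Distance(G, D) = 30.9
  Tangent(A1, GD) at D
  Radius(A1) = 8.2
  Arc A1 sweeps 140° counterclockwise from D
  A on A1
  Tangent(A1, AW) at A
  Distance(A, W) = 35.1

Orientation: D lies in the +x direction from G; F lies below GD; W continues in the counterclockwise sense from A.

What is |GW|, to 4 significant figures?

64.27

G is at the origin; GD is horizontal with |GD| = 30.9 and D on the +x side, so D = (30.90, 0.000). The tangent condition forces FD to be normal to GD, so F = D + (0, -8.2) = (30.90, -8.200). On A1, D sits at bearing 90° from F; a 140° counterclockwise sweep puts A at bearing 230°, so A = F + 8.2·(cos 230°, sin 230°) = (25.63, -14.48). The tangent condition forces FA to be normal to AW, so AW runs along (−sin 230°, cos 230°); with |AW| = 35.1, W = (52.52, -37.04). Then |GW| = |W − G| = 64.27.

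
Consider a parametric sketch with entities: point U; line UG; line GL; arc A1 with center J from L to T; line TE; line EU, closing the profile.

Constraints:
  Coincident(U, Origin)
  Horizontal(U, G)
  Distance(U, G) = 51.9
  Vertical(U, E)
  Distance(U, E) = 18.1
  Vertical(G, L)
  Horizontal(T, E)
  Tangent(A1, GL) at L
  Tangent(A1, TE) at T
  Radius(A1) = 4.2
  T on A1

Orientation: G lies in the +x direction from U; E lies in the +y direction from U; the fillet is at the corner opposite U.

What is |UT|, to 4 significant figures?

51.02

The virtual corner opposite U is at (51.90, 18.10). Since A1 is tangent to GL there, JL ⟂ GL and the tangent condition forces JT to be normal to TE, with radius 4.2, so the center J sits 4.2 in from both sides at J = (47.70, 13.90). That places the tangent points at L = (51.90, 13.90) on GL and T = (47.70, 18.10) on TE. Then |UT| = |T − U| = 51.02.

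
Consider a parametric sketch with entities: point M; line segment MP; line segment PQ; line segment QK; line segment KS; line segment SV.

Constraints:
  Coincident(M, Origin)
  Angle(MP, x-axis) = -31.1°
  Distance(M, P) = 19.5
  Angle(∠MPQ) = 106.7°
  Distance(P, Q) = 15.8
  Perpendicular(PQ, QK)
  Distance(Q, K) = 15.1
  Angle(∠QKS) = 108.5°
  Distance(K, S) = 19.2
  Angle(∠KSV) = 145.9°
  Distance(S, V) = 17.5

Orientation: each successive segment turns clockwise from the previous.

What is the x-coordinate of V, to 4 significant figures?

5.520

M is at the origin; MP runs at -31.1° with length 19.5, so P = (16.70, -10.07). ∠MPQ = 106.7° gives PQ at -104.4° from the x-axis; with |PQ| = 15.8, Q = (12.77, -25.38). The perpendicularity gives QK at right angles to PQ, so QK runs at 165.6°; with |QK| = 15.1, K = (-1.858, -21.62). ∠QKS = 108.5° gives KS at 94.10° from the x-axis; with |KS| = 19.2, S = (-3.230, -2.470). ∠KSV = 145.9° gives SV at 60.00° from the x-axis; with |SV| = 17.5, V = (5.520, 12.69). So V.x = 5.520.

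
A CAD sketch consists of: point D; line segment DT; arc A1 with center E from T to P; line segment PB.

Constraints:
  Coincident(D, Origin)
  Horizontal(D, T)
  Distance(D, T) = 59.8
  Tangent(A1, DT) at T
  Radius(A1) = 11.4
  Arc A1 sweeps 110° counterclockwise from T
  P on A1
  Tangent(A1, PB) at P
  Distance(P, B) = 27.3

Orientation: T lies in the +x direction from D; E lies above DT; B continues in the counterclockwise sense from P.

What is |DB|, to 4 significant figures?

73.62

On A1, T sits at bearing -90° from E; a 110° counterclockwise sweep puts P at bearing 20°, so P = E + 11.4·(cos 20°, sin 20°) = (70.51, 15.30). The tangent condition forces EP to be normal to PB, so PB runs along (−sin 20°, cos 20°); with |PB| = 27.3, B = (61.18, 40.95). Then |DB| = |B − D| = 73.62.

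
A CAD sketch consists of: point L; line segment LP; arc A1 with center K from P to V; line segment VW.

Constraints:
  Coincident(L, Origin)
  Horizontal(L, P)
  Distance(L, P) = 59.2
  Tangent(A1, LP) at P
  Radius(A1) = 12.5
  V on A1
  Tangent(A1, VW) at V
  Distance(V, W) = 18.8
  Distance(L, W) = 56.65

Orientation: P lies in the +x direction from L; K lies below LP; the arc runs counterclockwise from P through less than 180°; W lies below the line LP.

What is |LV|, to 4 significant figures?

48.41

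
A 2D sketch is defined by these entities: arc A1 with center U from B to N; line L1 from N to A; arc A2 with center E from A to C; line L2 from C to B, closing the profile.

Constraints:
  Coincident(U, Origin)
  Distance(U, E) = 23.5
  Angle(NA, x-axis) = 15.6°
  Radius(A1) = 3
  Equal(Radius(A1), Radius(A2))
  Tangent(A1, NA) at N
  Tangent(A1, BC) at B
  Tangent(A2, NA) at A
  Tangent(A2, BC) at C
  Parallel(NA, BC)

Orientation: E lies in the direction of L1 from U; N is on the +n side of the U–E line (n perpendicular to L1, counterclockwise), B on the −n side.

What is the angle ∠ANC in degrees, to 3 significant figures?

14.3°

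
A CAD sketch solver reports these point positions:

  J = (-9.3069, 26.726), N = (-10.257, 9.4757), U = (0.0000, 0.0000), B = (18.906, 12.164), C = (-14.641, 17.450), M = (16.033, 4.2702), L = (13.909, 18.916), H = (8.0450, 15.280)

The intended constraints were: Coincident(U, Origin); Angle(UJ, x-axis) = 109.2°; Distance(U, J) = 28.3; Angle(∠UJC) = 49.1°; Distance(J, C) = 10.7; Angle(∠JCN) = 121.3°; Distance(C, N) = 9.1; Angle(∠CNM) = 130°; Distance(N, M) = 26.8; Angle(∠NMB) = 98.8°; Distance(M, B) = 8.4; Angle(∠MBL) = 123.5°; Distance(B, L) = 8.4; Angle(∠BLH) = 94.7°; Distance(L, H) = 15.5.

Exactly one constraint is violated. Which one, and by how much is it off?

Distance(L, H) = 15.5 — off by 8.60.

U = (0.00, 0.00) ✓; UJ at 109.2° ✓; |UJ| = 28.30 ✓; ∠UJC = 49.10° ✓; |JC| = 10.70 ✓; ∠JCN = 121.3° ✓; |CN| = 9.100 ✓; ∠CNM = 130.0° ✓; |NM| = 26.80 ✓; ∠NMB = 98.80° ✓; |MB| = 8.400 ✓; ∠MBL = 123.5° ✓; |BL| = 8.400 ✓; ∠BLH = 94.70° ✓; |LH| = 6.900 ✗.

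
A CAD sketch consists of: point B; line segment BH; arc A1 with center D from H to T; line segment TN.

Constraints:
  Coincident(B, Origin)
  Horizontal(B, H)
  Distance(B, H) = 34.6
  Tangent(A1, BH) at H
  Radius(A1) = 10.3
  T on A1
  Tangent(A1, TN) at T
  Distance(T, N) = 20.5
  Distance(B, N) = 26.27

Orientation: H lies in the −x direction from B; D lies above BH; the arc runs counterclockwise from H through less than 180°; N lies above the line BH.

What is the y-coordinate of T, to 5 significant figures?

4.6352

Checks: ∠(DH, HB) = 90.00° ✓; |DT| = 10.30 ✓; ∠(DT, TN) = 90.00° ✓; |TN| = 20.50 ✓; |BN| = 26.27 ✓.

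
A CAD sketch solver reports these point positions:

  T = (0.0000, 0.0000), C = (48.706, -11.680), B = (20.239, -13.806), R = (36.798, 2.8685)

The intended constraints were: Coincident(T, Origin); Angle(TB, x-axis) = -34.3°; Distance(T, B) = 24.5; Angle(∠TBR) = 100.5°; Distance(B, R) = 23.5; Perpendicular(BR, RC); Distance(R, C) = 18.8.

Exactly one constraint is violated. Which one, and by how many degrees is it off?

Perpendicular(BR, RC) — off by 5.90°.

T = (0.00, 0.00) ✓; TB at -34.30° ✓; |TB| = 24.50 ✓; ∠TBR = 100.5° ✓; |BR| = 23.50 ✓; ∠(BR, RC) = 95.90° ✗; |RC| = 18.80 ✓.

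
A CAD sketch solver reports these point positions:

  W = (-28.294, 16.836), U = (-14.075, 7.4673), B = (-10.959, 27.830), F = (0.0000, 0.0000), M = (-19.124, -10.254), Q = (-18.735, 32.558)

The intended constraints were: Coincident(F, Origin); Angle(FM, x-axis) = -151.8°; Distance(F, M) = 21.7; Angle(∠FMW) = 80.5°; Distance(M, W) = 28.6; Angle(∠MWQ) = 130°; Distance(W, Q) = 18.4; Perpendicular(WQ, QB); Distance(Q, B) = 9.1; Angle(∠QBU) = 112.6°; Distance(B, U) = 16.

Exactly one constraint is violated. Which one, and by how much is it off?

Distance(B, U) = 16 — off by 4.60.

F = (0.00, 0.00) ✓; FM at -151.8° ✓; |FM| = 21.70 ✓; ∠FMW = 80.50° ✓; |MW| = 28.60 ✓; ∠MWQ = 130.0° ✓; |WQ| = 18.40 ✓; ∠(WQ, QB) = 90.00° ✓; |QB| = 9.101 ✓; ∠QBU = 112.6° ✓; |BU| = 20.60 ✗.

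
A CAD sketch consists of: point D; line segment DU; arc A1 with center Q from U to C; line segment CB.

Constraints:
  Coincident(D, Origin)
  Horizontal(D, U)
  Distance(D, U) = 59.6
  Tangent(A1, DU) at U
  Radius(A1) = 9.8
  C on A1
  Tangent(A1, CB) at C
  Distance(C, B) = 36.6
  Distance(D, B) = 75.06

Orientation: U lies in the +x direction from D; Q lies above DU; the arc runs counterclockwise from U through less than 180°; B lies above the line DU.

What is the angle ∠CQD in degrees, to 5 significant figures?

171.91°

Checks: D = (0.00, 0.00) ✓; |QC| = 9.800 ✓; ∠(QC, CB) = 90.00° ✓; |CB| = 36.60 ✓; |DB| = 75.06 ✓.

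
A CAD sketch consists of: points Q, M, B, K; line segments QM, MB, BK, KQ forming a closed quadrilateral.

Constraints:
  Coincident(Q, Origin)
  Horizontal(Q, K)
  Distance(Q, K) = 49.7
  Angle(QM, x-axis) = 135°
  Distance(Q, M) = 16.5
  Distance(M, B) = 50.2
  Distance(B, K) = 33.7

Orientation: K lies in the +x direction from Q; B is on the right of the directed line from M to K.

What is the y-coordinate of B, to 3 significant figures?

-22.8

Checks: |MB| = 50.20 ✓; |BK| = 33.70 ✓.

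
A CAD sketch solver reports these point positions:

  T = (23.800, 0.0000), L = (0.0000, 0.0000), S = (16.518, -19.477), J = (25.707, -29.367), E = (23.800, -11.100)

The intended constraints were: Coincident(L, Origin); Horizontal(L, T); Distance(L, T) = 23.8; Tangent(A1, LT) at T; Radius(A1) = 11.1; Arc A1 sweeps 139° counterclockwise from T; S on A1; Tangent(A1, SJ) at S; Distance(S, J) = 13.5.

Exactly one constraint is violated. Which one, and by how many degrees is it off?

Tangent(A1, SJ) at S — off by 6.10°.

L = (0.00, 0.00) ✓; L.y = 0.00, T.y = 0.00 ✓; |LT| = 23.80 ✓; ∠(ET, TL) = 90.00° ✓; |ET| = 11.10 ✓; bearing(E→S) − bearing(E→T) = 139.0° ✓; |ES| = 11.10 ✓; ∠(ES, SJ) = 96.10° ✗; |SJ| = 13.50 ✓.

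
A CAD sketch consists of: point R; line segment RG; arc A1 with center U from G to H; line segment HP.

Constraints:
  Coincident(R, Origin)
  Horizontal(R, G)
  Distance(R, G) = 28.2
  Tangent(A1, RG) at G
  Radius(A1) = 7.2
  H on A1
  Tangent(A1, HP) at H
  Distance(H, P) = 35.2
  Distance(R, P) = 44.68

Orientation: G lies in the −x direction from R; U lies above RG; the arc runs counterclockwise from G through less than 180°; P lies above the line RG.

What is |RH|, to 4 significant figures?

21.99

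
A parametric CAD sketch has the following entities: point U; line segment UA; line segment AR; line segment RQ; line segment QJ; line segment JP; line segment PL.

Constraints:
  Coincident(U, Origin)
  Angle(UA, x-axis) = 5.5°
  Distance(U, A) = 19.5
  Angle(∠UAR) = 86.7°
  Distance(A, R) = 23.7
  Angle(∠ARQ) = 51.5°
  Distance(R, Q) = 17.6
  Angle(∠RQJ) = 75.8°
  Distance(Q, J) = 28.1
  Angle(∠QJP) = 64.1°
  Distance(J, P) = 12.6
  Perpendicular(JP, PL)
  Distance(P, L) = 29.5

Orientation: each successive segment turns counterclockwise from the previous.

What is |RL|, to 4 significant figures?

20.36

∠QJP = 64.1° gives JP at 87.40° from the x-axis; with |JP| = 12.6, P = (29.12, 11.53). JP is perpendicular to PL, so PL runs at 177.4°; with |PL| = 29.5, L = (-0.3544, 12.87). Then |RL| = |L − R| = 20.36.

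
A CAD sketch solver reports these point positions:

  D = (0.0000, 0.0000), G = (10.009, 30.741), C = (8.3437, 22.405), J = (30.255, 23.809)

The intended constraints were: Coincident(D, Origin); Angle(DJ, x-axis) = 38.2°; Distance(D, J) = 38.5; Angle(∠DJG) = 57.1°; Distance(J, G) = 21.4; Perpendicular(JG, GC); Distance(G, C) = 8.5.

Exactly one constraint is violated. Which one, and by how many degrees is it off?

Perpendicular(JG, GC) — off by 7.60°.

D = (0.00, 0.00) ✓; DJ at 38.20° ✓; |DJ| = 38.50 ✓; ∠DJG = 57.10° ✓; |JG| = 21.40 ✓; ∠(JG, GC) = 97.60° ✗; |GC| = 8.501 ✓.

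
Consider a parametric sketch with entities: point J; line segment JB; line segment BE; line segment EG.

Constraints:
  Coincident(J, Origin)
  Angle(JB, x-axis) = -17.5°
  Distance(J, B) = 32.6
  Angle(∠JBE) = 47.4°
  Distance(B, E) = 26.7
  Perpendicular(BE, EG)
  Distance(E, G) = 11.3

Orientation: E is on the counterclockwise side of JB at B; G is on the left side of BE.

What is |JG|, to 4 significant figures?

13.52

∠JBE = 47.4°, so BE runs at -17.5° + (180° − 47.4°) = 115.1° from the x-axis; with |BE| = 26.7, E = B + 26.7·(cos 115.1°, sin 115.1°) = (19.77, 14.38). BE ⟂ EG; with |EG| = 11.3 on the left of BE, G = E + 11.3·(-0.9056, -0.4242) = (9.532, 9.582). Then |JG| = |G − J| = 13.52.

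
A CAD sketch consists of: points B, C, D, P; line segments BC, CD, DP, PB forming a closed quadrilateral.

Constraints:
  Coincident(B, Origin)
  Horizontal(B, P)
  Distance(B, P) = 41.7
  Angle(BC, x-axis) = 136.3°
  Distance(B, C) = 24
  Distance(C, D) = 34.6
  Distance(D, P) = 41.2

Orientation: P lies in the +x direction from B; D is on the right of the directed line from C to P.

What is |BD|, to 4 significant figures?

12.14

Checks: |BP| = 41.70 ✓; |BC| = 24.00 ✓; |CD| = 34.60 ✓; |DP| = 41.20 ✓.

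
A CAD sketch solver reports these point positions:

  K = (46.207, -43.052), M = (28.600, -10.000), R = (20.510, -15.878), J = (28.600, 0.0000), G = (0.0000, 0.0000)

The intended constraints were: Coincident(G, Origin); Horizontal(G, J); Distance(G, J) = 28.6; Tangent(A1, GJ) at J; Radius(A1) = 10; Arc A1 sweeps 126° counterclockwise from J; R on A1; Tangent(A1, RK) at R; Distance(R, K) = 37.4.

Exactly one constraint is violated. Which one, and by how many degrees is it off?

Tangent(A1, RK) at R — off by 7.40°.

G = (0.00, 0.00) ✓; G.y = 0.00, J.y = 0.00 ✓; |GJ| = 28.60 ✓; ∠(MJ, JG) = 90.00° ✓; |MJ| = 10.00 ✓; bearing(M→R) − bearing(M→J) = 126.0° ✓; |MR| = 10.00 ✓; ∠(MR, RK) = 82.60° ✗; |RK| = 37.40 ✓.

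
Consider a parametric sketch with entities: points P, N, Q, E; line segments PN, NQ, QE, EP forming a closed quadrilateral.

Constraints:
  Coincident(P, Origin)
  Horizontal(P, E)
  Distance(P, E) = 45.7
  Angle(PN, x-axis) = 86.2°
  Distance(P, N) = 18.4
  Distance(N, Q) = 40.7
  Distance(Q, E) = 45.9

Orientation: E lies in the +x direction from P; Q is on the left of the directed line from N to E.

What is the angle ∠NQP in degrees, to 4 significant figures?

14.20°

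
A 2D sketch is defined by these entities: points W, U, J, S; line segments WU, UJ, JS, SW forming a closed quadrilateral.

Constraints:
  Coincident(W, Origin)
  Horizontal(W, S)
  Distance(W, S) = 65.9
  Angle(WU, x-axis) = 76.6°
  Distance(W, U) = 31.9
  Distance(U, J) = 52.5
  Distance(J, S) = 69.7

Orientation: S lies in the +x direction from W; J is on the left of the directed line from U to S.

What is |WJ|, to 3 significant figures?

81.0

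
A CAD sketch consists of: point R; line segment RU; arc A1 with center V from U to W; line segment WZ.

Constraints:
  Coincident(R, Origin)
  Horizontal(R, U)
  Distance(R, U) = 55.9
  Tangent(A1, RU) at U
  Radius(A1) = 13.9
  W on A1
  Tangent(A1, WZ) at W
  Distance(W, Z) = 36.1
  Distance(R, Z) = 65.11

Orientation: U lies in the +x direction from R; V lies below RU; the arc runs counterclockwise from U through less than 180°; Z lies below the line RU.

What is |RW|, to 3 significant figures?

44.2

R is at the origin; R and U share the same y with |RU| = 55.9 and U on the +x side, so U = (55.9, 0.00). The tangent condition forces VU to be normal to RU, so V = U + (0, -13.9) = (55.9, -13.9). Since VW ⟂ WZ (tangency), |VZ| = √(13.9² + 36.1²) = 38.7 regardless of where W sits on A1. So Z lies on both circle(R, 65.11) and circle(V, 38.7); the below-RU intersection is Z = (41.8, -49.9). W is the foot of the tangent from Z: W = (42.0, -13.8).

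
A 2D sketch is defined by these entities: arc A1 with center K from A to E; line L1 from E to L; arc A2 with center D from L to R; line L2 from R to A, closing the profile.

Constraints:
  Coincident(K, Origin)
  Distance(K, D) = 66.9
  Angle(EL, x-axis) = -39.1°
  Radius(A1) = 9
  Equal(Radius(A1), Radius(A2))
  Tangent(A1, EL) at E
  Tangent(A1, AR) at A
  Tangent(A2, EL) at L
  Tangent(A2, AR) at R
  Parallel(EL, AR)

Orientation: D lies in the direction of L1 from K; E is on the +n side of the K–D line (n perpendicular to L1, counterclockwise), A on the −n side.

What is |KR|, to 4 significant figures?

67.50

The slot axis is L1's direction at -39.1°, so u = (cos -39.1°, sin -39.1°) = (0.7760, -0.6307) and n = (−sin -39.1°, cos -39.1°) = (0.6307, 0.7760). K is at the origin and D lies 66.9 along u from K, so D = 66.9·u = (51.92, -42.19). Tangency of A1 to both parallel lines with radius 9.0 puts E and A at K ± 9.0·n: E = (5.676, 6.984), A = (-5.676, -6.984). Equal radii place L and R the same way about D: L = D + 9.0·n = (57.59, -35.21), R = D − 9.0·n = (46.24, -49.18). Then |KR| = |R − K| = 67.50.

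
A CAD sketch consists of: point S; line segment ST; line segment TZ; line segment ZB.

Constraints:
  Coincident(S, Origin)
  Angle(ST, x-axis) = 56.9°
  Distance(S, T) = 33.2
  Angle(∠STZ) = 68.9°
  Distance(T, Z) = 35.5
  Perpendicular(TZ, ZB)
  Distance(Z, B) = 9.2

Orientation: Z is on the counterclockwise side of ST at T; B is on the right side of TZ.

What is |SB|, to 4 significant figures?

46.57

S is at the origin; ST runs at 56.9° with length 33.2, so T = 33.2·(cos 56.9°, sin 56.9°) = (18.13, 27.81). ∠STZ = 68.9°, so TZ runs at 56.9° + (180° − 68.9°) = 168.0° from the x-axis; with |TZ| = 35.5, Z = T + 35.5·(cos 168.0°, sin 168.0°) = (-16.59, 35.19). The perpendicularity gives ZB at right angles to TZ; with |ZB| = 9.2 on the right of TZ, B = Z + 9.2·(0.2079, 0.9781) = (-14.68, 44.19). Then |SB| = |B − S| = 46.57.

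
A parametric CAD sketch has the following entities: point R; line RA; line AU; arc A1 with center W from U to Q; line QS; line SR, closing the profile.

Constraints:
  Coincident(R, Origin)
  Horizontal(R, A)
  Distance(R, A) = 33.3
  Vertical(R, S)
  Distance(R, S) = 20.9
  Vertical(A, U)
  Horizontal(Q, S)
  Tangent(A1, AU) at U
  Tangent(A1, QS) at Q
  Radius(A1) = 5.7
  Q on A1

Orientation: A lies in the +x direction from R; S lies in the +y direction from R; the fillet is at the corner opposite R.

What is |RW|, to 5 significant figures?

31.509

R is at the origin; R and A share the same y with |RA| = 33.3 and A on the +x side, so A = (33.300, 0.0000). RS is vertical with |RS| = 20.9 and S on the +y side, so S = (0.0000, 20.900). The virtual corner opposite R is at (33.300, 20.900). Tangency of A1 to AU means the radius WU is perpendicular to AU and the tangent condition forces WQ to be normal to QS, with radius 5.7, so the center W sits 5.7 in from both sides at W = (27.600, 15.200). Then |RW| = |W − R| = 31.509.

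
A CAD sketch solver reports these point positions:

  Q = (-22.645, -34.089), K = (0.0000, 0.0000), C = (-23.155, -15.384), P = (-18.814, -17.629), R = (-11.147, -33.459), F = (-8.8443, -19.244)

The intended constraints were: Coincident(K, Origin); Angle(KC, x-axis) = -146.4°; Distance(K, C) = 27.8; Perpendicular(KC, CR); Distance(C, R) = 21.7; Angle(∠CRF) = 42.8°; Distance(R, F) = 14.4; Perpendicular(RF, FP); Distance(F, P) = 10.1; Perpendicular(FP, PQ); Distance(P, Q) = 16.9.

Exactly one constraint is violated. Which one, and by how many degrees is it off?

Perpendicular(FP, PQ) — off by 3.90°.

K = (0.00, 0.00) ✓; KC at -146.4° ✓; |KC| = 27.80 ✓; ∠(KC, CR) = 90.00° ✓; |CR| = 21.70 ✓; ∠CRF = 42.80° ✓; |RF| = 14.40 ✓; ∠(RF, FP) = 90.00° ✓; |FP| = 10.10 ✓; ∠(FP, PQ) = 86.10° ✗; |PQ| = 16.90 ✓.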